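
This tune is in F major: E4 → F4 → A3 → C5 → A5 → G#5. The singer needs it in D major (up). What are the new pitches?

C#5 D5 F#4 A5 F#6 E#6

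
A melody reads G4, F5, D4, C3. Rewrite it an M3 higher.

G4 -> B4
F5 -> A5
D4 -> F#4
C3 -> E3

B4 A5 F#4 E3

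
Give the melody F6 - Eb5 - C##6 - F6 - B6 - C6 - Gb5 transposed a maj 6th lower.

A major sixth down from F6 gives Ab5.
Eb5 down a major sixth is Gb4.
C##6: a sixth down reaches E, and 9 semitones makes it E#5.
F6 down a major sixth is Ab5.
B6: a sixth down reaches D, and 9 semitones makes it D6.
C6 down a major sixth is Eb5.
A major sixth down from Gb5 gives Bbb4.

Ab5 Gb4 E#5 Ab5 D6 Eb5 Bbb4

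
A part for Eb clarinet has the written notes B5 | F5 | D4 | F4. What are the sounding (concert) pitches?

D6 Ab5 F4 Ab4

Written C4 on the Eb clarinet sounds as Eb4, a minor third higher; apply that shift to every note.
B5 → D6
F5 → Ab5
D4 → F4
F4 → Ab4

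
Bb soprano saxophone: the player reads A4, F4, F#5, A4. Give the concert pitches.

G4 Eb4 E5 G4

The Bb soprano saxophone sounds a major second below written, so transpose each written note down a major second.
A4 -> G4
F4 -> Eb4
F#5 -> E5
A4 -> G4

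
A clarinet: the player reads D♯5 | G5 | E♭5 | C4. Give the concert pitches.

B#4 E5 C5 A3

The A clarinet sounds a minor third below written, so transpose each written note down a minor third.
D#5 becomes B#4
G5 becomes E5
Eb5 becomes C5
C4 becomes A3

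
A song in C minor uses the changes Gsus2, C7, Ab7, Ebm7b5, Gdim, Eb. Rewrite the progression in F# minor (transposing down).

C#sus2 F#7 D7 Am7b5 C#dim A

C minor down to F# minor is a diminished fifth; each chord root moves by that interval while the quality stays the same.
Gsus2: root G down a diminished fifth → C#, giving C#sus2.
C7: root C down a diminished fifth → F#, giving F#7.
Ab7: root Ab down a diminished fifth → D, giving D7.
Ebm7b5: root Eb down a diminished fifth → A, giving Am7b5.
Gdim: root G down a diminished fifth → C#, giving C#dim.
Eb: root Eb down a diminished fifth → A, giving A.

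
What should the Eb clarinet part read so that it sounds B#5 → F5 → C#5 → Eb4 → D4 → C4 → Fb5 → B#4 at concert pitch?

The Eb clarinet sounds a minor third above written, so the written part must be a minor third below concert — transpose each note down.
B#5 to G##5
F5 to D5
C#5 to A#4
Eb4 to C4
D4 to B3
C4 to A3
Fb5 to Db5
B#4 to G##4

G##5 D5 A#4 C4 B3 A3 Db5 G##4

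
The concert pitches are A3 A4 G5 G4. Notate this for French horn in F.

The French horn in F sounds a perfect fifth below written, so the written part must be a perfect fifth above concert — transpose each note up.
A3 to E4
A4 to E5
G5 to D6
G4 to D5

E4 E5 D6 D5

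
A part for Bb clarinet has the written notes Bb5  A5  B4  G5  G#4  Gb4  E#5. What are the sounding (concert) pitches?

Ab5 G5 A4 F5 F#4 Fb4 D#5

The Bb clarinet sounds a major second below written, so transpose each written note down a major second.
Bb5 to Ab5
A5 to G5
B4 to A4
G5 to F5
G#4 to F#4
Gb4 to Fb4
E#5 to D#5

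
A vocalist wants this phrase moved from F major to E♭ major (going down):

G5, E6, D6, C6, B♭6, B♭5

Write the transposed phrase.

F5 D6 C6 Bb5 Ab6 Ab5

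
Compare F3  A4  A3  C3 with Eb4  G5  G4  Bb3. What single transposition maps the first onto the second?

up a minor seventh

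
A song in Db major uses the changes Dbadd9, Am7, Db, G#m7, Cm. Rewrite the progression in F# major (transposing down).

Db major down to F# major is a diminished sixth; each chord root moves by that interval while the quality stays the same.
Dbadd9: root Db down a diminished sixth → F#, giving F#add9.
Am7: root A down a diminished sixth → C##, giving C##m7.
Db: root Db down a diminished sixth → F#, giving F#.
G#m7: root G# down a diminished sixth → B##, giving B##m7.
Cm: root C down a diminished sixth → E#, giving E#m.

F#add9 C##m7 F# B##m7 E#m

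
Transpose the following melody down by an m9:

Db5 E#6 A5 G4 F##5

A minor ninth down from Db5 gives C4.
E#6: a ninth down reaches D, and 13 semitones makes it D##5.
A5: a ninth down reaches G, and 13 semitones makes it G#4.
G4: a ninth down reaches F, and 13 semitones makes it F#3.
F##5: a ninth down reaches E, and 13 semitones makes it E##4.

C4 D##5 G#4 F#3 E##4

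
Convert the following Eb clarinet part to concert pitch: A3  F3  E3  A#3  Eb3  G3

Written C4 on the Eb clarinet sounds as Eb4, a minor third higher; apply that shift to every note.
A3 -> C4
F3 -> Ab3
E3 -> G3
A#3 -> C#4
Eb3 -> Gb3
G3 -> Bb3

C4 Ab3 G3 C#4 Gb3 Bb3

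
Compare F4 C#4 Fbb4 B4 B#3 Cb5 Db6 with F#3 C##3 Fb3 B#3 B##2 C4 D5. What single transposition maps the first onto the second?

From F4 to F#3 is 8 letter names — an octave of some quality.
F#3 to F4 is 11 semitones, which makes it a diminished octave; the second version is lower, so the direction is down.
Checking another pair — Db6 → D5 — gives the same interval.

down a diminished octave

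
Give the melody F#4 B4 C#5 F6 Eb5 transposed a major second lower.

F#4 down a major second is E4.
B4 down a major second is A4.
A major second down from C#5 gives B4.
F6: a second down reaches E, and 2 semitones makes it Eb6.
A major second down from Eb5 gives Db5.

E4 A4 B4 Eb6 Db5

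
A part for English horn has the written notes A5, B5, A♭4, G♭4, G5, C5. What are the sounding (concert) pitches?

The English horn sounds a perfect fifth below written, so transpose each written note down a perfect fifth.
A5 -> D5
B5 -> E5
Ab4 -> Db4
Gb4 -> Cb4
G5 -> C5
C5 -> F4

D5 E5 Db4 Cb4 C5 F4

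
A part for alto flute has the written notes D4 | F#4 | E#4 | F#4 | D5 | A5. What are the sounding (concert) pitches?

The alto flute sounds a perfect fourth below written, so transpose each written note down a perfect fourth.
D4 -> A3
F#4 -> C#4
E#4 -> B#3
F#4 -> C#4
D5 -> A4
A5 -> E5

A3 C#4 B#3 C#4 A4 E5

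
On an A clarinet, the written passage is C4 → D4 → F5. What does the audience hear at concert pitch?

A3 B3 D5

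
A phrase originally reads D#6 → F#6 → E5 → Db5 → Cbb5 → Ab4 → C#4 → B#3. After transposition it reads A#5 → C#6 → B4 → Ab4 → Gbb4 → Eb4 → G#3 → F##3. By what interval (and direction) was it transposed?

down a perfect fourth

From D#6 to A#5 is 4 letter names — a fourth of some quality.
A#5 to D#6 is 5 semitones, which makes it a perfect fourth; the second version is lower, so the direction is down.
Checking another pair — B#3 → F##3 — gives the same interval.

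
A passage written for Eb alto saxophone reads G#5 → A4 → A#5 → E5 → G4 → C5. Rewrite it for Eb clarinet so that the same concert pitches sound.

First find concert pitch: the Eb alto saxophone sounds a major sixth below written, so G#5 A4 A#5 E5 G4 C5 sounds B4 C4 C#5 G4 Bb3 Eb4.
Then write for Eb clarinet: it sounds a minor third above written, so the part must be a minor third below concert.
B4 → G#4
C4 → A3
C#5 → A#4
G4 → E4
Bb3 → G3
Eb4 → C4

G#4 A3 A#4 E4 G3 C4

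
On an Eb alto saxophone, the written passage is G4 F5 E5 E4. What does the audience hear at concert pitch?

Bb3 Ab4 G4 G3

Written C4 on the Eb alto saxophone sounds as Eb3, a major sixth lower; apply that shift to every note.
G4 becomes Bb3
F5 becomes Ab4
E5 becomes G4
E4 becomes G3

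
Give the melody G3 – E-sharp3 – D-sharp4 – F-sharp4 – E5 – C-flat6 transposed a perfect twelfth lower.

C2 A#1 G#2 B2 A3 Fb4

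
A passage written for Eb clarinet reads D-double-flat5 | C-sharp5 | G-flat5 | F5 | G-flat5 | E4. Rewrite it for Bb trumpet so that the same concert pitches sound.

Gbb5 F#5 Cb6 Bb5 Cb6 A4

First find concert pitch: the Eb clarinet sounds a minor third above written, so D-double-flat5 C-sharp5 G-flat5 F5 G-flat5 E4 sounds Fbb5 E5 Bbb5 Ab5 Bbb5 G4.
Then write for Bb trumpet: it sounds a major second below written, so the part must be a major second above concert.
Fbb5 → Gbb5
E5 → F#5
Bbb5 → Cb6
Ab5 → Bb5
Bbb5 → Cb6
G4 → A4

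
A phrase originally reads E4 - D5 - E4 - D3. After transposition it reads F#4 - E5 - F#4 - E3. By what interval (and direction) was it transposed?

Take the first pair: E4 → F#4. E to F spans 2 letter names, so the interval is some kind of second.
E4 to F#4 is 2 semitones, which makes it a major second; the second version is higher, so the direction is up.
Checking another pair — D3 → E3 — gives the same interval.

up a major second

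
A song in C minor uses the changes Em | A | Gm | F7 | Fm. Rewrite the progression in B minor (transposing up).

D#m G# F#m E7 Em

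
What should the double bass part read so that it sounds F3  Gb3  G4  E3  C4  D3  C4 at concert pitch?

F4 Gb4 G5 E4 C5 D4 C5

The double bass sounds a perfect octave below written, so the written part must be a perfect octave above concert — transpose each note up.
F3 → F4
Gb3 → Gb4
G4 → G5
E3 → E4
C4 → C5
D3 → D4
C4 → C5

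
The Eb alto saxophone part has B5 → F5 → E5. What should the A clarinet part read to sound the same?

F5 Cb5 Bb4

First find concert pitch: the Eb alto saxophone sounds a major sixth below written, so B5 F5 E5 sounds D5 Ab4 G4.
Then write for A clarinet: it sounds a minor third below written, so the part must be a minor third above concert.
D5 → F5
Ab4 → Cb5
G4 → Bb4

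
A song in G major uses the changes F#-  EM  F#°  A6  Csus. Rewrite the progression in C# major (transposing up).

G major up to C# major is an augmented fourth; each chord root moves by that interval while the quality stays the same.
F#-: root F# up an augmented fourth → B#, giving B#-.
EM: root E up an augmented fourth → A#, giving A#M.
F#°: root F# up an augmented fourth → B#, giving B#°.
A6: root A up an augmented fourth → D#, giving D#6.
Csus: root C up an augmented fourth → F#, giving F#sus.

B#- A#M B#° D#6 F#sus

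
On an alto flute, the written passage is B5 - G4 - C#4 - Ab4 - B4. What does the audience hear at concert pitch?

The alto flute sounds a perfect fourth below written, so transpose each written note down a perfect fourth.
B5 to F#5
G4 to D4
C#4 to G#3
Ab4 to Eb4
B4 to F#4

F#5 D4 G#3 Eb4 F#4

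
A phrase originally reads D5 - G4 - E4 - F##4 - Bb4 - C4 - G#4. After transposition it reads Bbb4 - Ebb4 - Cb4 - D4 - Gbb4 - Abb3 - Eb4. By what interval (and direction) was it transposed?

down an augmented third

Take the first pair: D5 → Bbb4. D to B spans 3 letter names, so the interval is some kind of third.
Bbb4 to D5 is 5 semitones, which makes it an augmented third; the second version is lower, so the direction is down.
Checking another pair — G#4 → Eb4 — gives the same interval.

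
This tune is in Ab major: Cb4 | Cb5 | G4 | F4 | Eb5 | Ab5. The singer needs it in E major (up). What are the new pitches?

From Ab up to E is an augmented fifth; apply that to each pitch.
Cb4 to G4
Cb5 to G5
G4 to D#5
F4 to C#5
Eb5 to B5
Ab5 to E6

G4 G5 D#5 C#5 B5 E6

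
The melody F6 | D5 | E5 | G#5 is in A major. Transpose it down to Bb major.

From A down to Bb is a major seventh; apply that to each pitch.
F6 gives Gb5
D5 gives Eb4
E5 gives F4
G#5 gives A4

Gb5 Eb4 F4 A4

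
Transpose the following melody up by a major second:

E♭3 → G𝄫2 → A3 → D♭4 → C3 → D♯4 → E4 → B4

F3 Abb2 B3 Eb4 D3 E#4 F#4 C#5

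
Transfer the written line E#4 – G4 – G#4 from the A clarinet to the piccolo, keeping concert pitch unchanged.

C##3 E3 E#3

First find concert pitch: the A clarinet sounds a minor third below written, so E#4 G4 G#4 sounds C##4 E4 E#4.
Then write for piccolo: it sounds a perfect octave above written, so the part must be a perfect octave below concert.
C##4 → C##3
E4 → E3
E#4 → E#3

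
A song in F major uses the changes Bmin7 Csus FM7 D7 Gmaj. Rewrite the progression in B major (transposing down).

E#min7 F#sus BM7 G#7 C#maj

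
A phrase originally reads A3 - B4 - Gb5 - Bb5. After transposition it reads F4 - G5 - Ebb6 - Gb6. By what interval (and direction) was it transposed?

up a minor sixth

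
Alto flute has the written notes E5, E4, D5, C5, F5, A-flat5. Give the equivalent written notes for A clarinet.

D5 D4 C5 Bb4 Eb5 Gb5

First find concert pitch: the alto flute sounds a perfect fourth below written, so E5 E4 D5 C5 F5 A-flat5 sounds B4 B3 A4 G4 C5 Eb5.
Then write for A clarinet: it sounds a minor third below written, so the part must be a minor third above concert.
B4 → D5
B3 → D4
A4 → C5
G4 → Bb4
C5 → Eb5
Eb5 → Gb5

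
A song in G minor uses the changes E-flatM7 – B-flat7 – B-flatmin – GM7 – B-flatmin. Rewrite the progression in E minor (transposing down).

G minor down to E minor is a minor third; each chord root moves by that interval while the quality stays the same.
E-flatM7: root E-flat down a minor third → C, giving CM7.
B-flat7: root B-flat down a minor third → G, giving G7.
B-flatmin: root B-flat down a minor third → G, giving Gmin.
GM7: root G down a minor third → E, giving EM7.
B-flatmin: root B-flat down a minor third → G, giving Gmin.

CM7 G7 Gmin EM7 Gmin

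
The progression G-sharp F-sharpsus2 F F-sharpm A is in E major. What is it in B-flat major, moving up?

E major up to B-flat major is a diminished fifth; each chord root moves by that interval while the quality stays the same.
G-sharp: root G-sharp up a diminished fifth → D, giving D.
F-sharpsus2: root F-sharp up a diminished fifth → C, giving Csus2.
F: root F up a diminished fifth → Cb, giving Cb.
F-sharpm: root F-sharp up a diminished fifth → C, giving Cm.
A: root A up a diminished fifth → Eb, giving Eb.

D Csus2 Cb Cm Eb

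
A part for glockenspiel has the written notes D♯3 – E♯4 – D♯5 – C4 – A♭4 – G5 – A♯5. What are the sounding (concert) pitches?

D#5 E#6 D#7 C6 Ab6 G7 A#7

Written C4 on the glockenspiel sounds as C6, a perfect fifteenth higher; apply that shift to every note.
D#3 -> D#5
E#4 -> E#6
D#5 -> D#7
C4 -> C6
Ab4 -> Ab6
G5 -> G7
A#5 -> A#7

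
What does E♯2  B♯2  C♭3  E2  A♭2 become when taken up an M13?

C##4 G##4 Ab4 C#4 F4

E#2 -> C##4
B#2 -> G##4
Cb3 -> Ab4
E2 -> C#4
Ab2 -> F4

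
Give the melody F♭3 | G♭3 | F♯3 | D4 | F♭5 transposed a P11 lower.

Cb2 Db2 C#2 A2 Cb4

Fb3 to Cb2
Gb3 to Db2
F#3 to C#2
D4 to A2
Fb5 to Cb4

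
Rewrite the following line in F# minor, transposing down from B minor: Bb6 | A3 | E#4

F6 E3 B#3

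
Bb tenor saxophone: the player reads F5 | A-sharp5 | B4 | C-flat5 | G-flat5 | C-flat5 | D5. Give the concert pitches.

Eb4 G#4 A3 Bbb3 Fb4 Bbb3 C4

Written C4 on the Bb tenor saxophone sounds as Bb2, a major ninth lower; apply that shift to every note.
F5 gives Eb4
A#5 gives G#4
B4 gives A3
Cb5 gives Bbb3
Gb5 gives Fb4
Cb5 gives Bbb3
D5 gives C4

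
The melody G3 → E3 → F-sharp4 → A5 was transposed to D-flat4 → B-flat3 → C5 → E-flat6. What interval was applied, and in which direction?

up a diminished fifth

Take the first pair: G3 → Db4. G to D spans 5 letter names, so the interval is some kind of fifth.
G3 to Db4 is 6 semitones, which makes it a diminished fifth; the second version is higher, so the direction is up.
Checking another pair — A5 → Eb6 — gives the same interval.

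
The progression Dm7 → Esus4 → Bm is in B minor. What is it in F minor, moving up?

B minor up to F minor is a diminished fifth; each chord root moves by that interval while the quality stays the same.
Dm7: root D up a diminished fifth → Ab, giving Abm7.
Esus4: root E up a diminished fifth → Bb, giving Bbsus4.
Bm: root B up a diminished fifth → F, giving Fm.

Abm7 Bbsus4 Fm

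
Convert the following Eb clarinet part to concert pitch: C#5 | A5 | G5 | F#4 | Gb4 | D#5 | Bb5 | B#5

The Eb clarinet sounds a minor third above written, so transpose each written note up a minor third.
C#5 gives E5
A5 gives C6
G5 gives Bb5
F#4 gives A4
Gb4 gives Bbb4
D#5 gives F#5
Bb5 gives Db6
B#5 gives D#6

E5 C6 Bb5 A4 Bbb4 F#5 Db6 D#6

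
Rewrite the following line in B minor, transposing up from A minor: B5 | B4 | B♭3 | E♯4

C#6 C#5 C4 F##4

From A up to B is a major second; apply that to each pitch.
B5 gives C#6
B4 gives C#5
Bb3 gives C4
E#4 gives F##4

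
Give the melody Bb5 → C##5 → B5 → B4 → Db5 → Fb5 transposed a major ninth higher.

C7 D##6 C#7 C#6 Eb6 Gb6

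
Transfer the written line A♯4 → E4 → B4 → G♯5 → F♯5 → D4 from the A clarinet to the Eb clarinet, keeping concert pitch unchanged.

D##4 A#3 E#4 C##5 B#4 G#3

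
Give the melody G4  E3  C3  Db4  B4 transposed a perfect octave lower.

G4 becomes G3
E3 becomes E2
C3 becomes C2
Db4 becomes Db3
B4 becomes B3

G3 E2 C2 Db3 B3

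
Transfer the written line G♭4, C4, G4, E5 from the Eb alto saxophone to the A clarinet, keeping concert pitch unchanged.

Dbb4 Gb3 Db4 Bb4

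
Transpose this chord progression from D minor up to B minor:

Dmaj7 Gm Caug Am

Bmaj7 Em Aaug F#m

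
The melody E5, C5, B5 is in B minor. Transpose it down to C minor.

F4 Db4 C5

B minor to C minor down is a major seventh, so every note moves down by that interval.
E5 becomes F4
C5 becomes Db4
B5 becomes C5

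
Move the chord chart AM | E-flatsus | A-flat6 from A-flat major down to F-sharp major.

F##M C#sus F#6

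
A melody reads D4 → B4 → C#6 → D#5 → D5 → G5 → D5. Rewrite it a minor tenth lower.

B2 G#3 A#4 B#3 B3 E4 B3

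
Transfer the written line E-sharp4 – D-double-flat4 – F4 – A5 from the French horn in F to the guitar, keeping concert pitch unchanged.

First find concert pitch: the French horn in F sounds a perfect fifth below written, so E-sharp4 D-double-flat4 F4 A5 sounds A#3 Gbb3 Bb3 D5.
Then write for guitar: it sounds a perfect octave below written, so the part must be a perfect octave above concert.
A#3 → A#4
Gbb3 → Gbb4
Bb3 → Bb4
D5 → D6

A#4 Gbb4 Bb4 D6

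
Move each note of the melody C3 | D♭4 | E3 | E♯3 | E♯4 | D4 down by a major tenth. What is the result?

Ab1 Bbb2 C2 C#2 C#3 Bb2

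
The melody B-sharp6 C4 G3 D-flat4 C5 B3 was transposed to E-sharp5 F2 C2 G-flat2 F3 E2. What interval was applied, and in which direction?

down a perfect twelfth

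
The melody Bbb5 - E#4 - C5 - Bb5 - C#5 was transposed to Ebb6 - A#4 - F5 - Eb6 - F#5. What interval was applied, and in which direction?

up a perfect fourth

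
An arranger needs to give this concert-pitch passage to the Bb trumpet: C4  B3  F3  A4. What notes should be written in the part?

D4 C#4 G3 B4

The Bb trumpet sounds a major second below written, so the written part must be a major second above concert — transpose each note up.
C4 → D4
B3 → C#4
F3 → G3
A4 → B4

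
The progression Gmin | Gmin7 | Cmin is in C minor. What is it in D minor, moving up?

Amin Amin7 Dmin

C minor up to D minor is a major second; each chord root moves by that interval while the quality stays the same.
Gmin: root G up a major second → A, giving Amin.
Gmin7: root G up a major second → A, giving Amin7.
Cmin: root C up a major second → D, giving Dmin.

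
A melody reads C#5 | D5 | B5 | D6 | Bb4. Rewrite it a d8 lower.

C##4 D#4 B#4 D#5 B3

C#5 → C##4
D5 → D#4
B5 → B#4
D6 → D#5
Bb4 → B3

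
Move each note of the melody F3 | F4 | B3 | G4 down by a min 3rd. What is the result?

F3 becomes D3
F4 becomes D4
B3 becomes G#3
G4 becomes E4

D3 D4 G#3 E4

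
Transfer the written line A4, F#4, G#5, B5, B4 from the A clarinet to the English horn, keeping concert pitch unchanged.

First find concert pitch: the A clarinet sounds a minor third below written, so A4 F#4 G#5 B5 B4 sounds F#4 D#4 E#5 G#5 G#4.
Then write for English horn: it sounds a perfect fifth below written, so the part must be a perfect fifth above concert.
F#4 → C#5
D#4 → A#4
E#5 → B#5
G#5 → D#6
G#4 → D#5

C#5 A#4 B#5 D#6 D#5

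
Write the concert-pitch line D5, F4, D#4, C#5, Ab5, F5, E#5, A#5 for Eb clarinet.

Written C4 sounds as Eb4 on the Eb clarinet, so concert pitches are written a minor third down.
D5 to B4
F4 to D4
D#4 to B#3
C#5 to A#4
Ab5 to F5
F5 to D5
E#5 to C##5
A#5 to F##5

B4 D4 B#3 A#4 F5 D5 C##5 F##5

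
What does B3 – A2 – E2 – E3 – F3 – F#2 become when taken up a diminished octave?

A diminished octave up from B3 gives Bb4.
A diminished octave up from A2 gives Ab3.
A diminished octave up from E2 gives Eb3.
E3 up a diminished octave is Eb4.
A diminished octave up from F3 gives Fb4.
F#2 up a diminished octave is F3.

Bb4 Ab3 Eb3 Eb4 Fb4 F3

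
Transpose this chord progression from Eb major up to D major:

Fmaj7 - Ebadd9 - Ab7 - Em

Emaj7 Dadd9 G7 D#m

Eb major up to D major is a major seventh; each chord root moves by that interval while the quality stays the same.
Fmaj7: root F up a major seventh → E, giving Emaj7.
Ebadd9: root Eb up a major seventh → D, giving Dadd9.
Ab7: root Ab up a major seventh → G, giving G7.
Em: root E up a major seventh → D#, giving D#m.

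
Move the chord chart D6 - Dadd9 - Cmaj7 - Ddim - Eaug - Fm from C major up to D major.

C major up to D major is a major second; each chord root moves by that interval while the quality stays the same.
D6: root D up a major second → E, giving E6.
Dadd9: root D up a major second → E, giving Eadd9.
Cmaj7: root C up a major second → D, giving Dmaj7.
Ddim: root D up a major second → E, giving Edim.
Eaug: root E up a major second → F#, giving F#aug.
Fm: root F up a major second → G, giving Gm.

E6 Eadd9 Dmaj7 Edim F#aug Gm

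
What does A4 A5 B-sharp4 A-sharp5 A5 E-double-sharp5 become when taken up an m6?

F5 F6 G#5 F#6 F6 C##6

A4 to F5
A5 to F6
B#4 to G#5
A#5 to F#6
A5 to F6
E##5 to C##6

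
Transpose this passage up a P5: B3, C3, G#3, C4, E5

B3 -> F#4
C3 -> G3
G#3 -> D#4
C4 -> G4
E5 -> B5

F#4 G3 D#4 G4 B5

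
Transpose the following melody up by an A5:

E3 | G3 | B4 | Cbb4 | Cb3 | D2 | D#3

E3: a fifth up reaches B, and 8 semitones makes it B#3.
An augmented fifth up from G3 gives D#4.
B4 up an augmented fifth is F##5.
Cbb4 up an augmented fifth is Gb4.
Cb3: a fifth up reaches G, and 8 semitones makes it G3.
D2: a fifth up reaches A, and 8 semitones makes it A#2.
An augmented fifth up from D#3 gives A##3.

B#3 D#4 F##5 Gb4 G3 A#2 A##3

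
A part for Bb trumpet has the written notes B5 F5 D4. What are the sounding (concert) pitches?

A5 Eb5 C4

The Bb trumpet sounds a major second below written, so transpose each written note down a major second.
B5 -> A5
F5 -> Eb5
D4 -> C4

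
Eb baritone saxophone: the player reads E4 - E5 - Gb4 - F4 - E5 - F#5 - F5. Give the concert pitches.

The Eb baritone saxophone sounds a major thirteenth below written, so transpose each written note down a major thirteenth.
E4 -> G2
E5 -> G3
Gb4 -> Bbb2
F4 -> Ab2
E5 -> G3
F#5 -> A3
F5 -> Ab3

G2 G3 Bbb2 Ab2 G3 A3 Ab3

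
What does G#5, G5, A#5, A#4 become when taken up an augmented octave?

An augmented octave up from G#5 gives G##6.
G5 up an augmented octave is G#6.
An augmented octave up from A#5 gives A##6.
A#4 up an augmented octave is A##5.

G##6 G#6 A##6 A##5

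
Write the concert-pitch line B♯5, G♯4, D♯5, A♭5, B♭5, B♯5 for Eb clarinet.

Written C4 sounds as Eb4 on the Eb clarinet, so concert pitches are written a minor third down.
B#5 becomes G##5
G#4 becomes E#4
D#5 becomes B#4
Ab5 becomes F5
Bb5 becomes G5
B#5 becomes G##5

G##5 E#4 B#4 F5 G5 G##5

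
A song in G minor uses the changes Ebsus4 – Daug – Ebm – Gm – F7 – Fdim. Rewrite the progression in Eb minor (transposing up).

G minor up to Eb minor is a minor sixth; each chord root moves by that interval while the quality stays the same.
Ebsus4: root Eb up a minor sixth → Cb, giving Cbsus4.
Daug: root D up a minor sixth → Bb, giving Bbaug.
Ebm: root Eb up a minor sixth → Cb, giving Cbm.
Gm: root G up a minor sixth → Eb, giving Ebm.
F7: root F up a minor sixth → Db, giving Db7.
Fdim: root F up a minor sixth → Db, giving Dbdim.

Cbsus4 Bbaug Cbm Ebm Db7 Dbdim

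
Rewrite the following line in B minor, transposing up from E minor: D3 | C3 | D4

A3 G3 A4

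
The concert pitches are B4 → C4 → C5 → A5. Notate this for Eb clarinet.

G#4 A3 A4 F#5

The Eb clarinet sounds a minor third above written, so the written part must be a minor third below concert — transpose each note down.
B4 becomes G#4
C4 becomes A3
C5 becomes A4
A5 becomes F#5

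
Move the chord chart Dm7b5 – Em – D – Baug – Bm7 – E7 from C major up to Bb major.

C major up to Bb major is a minor seventh; each chord root moves by that interval while the quality stays the same.
Dm7b5: root D up a minor seventh → C, giving Cm7b5.
Em: root E up a minor seventh → D, giving Dm.
D: root D up a minor seventh → C, giving C.
Baug: root B up a minor seventh → A, giving Aaug.
Bm7: root B up a minor seventh → A, giving Am7.
E7: root E up a minor seventh → D, giving D7.

Cm7b5 Dm C Aaug Am7 D7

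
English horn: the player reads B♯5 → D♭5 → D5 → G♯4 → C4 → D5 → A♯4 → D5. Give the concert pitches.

E#5 Gb4 G4 C#4 F3 G4 D#4 G4

Written C4 on the English horn sounds as F3, a perfect fifth lower; apply that shift to every note.
B#5 to E#5
Db5 to Gb4
D5 to G4
G#4 to C#4
C4 to F3
D5 to G4
A#4 to D#4
D5 to G4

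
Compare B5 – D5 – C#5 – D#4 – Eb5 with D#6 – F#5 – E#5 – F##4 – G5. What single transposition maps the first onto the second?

From B5 to D#6 is 3 letter names — a third of some quality.
B5 to D#6 is 4 semitones, which makes it a major third; the second version is higher, so the direction is up.
Checking another pair — Eb5 → G5 — gives the same interval.

up a major third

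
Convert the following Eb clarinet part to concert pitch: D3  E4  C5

F3 G4 Eb5

Written C4 on the Eb clarinet sounds as Eb4, a minor third higher; apply that shift to every note.
D3 → F3
E4 → G4
C5 → Eb5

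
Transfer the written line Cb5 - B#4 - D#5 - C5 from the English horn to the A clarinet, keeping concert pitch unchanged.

Abb4 G#4 B4 Ab4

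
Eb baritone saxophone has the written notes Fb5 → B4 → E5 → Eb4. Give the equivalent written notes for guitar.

First find concert pitch: the Eb baritone saxophone sounds a major thirteenth below written, so Fb5 B4 E5 Eb4 sounds Abb3 D3 G3 Gb2.
Then write for guitar: it sounds a perfect octave below written, so the part must be a perfect octave above concert.
Abb3 → Abb4
D3 → D4
G3 → G4
Gb2 → Gb3

Abb4 D4 G4 Gb3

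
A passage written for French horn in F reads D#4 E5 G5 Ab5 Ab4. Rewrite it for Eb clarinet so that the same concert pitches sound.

E#3 F#4 A4 Bb4 Bb3

First find concert pitch: the French horn in F sounds a perfect fifth below written, so D#4 E5 G5 Ab5 Ab4 sounds G#3 A4 C5 Db5 Db4.
Then write for Eb clarinet: it sounds a minor third above written, so the part must be a minor third below concert.
G#3 → E#3
A4 → F#4
C5 → A4
Db5 → Bb4
Db4 → Bb3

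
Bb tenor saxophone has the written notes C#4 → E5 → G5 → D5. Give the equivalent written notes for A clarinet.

D3 F4 Ab4 Eb4

First find concert pitch: the Bb tenor saxophone sounds a major ninth below written, so C#4 E5 G5 D5 sounds B2 D4 F4 C4.
Then write for A clarinet: it sounds a minor third below written, so the part must be a minor third above concert.
B2 → D3
D4 → F4
F4 → Ab4
C4 → Eb4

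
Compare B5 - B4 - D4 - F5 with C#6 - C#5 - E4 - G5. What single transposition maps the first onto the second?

up a major second

Take the first pair: B5 → C#6. B to C spans 2 letter names, so the interval is some kind of second.
B5 to C#6 is 2 semitones, which makes it a major second; the second version is higher, so the direction is up.
Checking another pair — F5 → G5 — gives the same interval.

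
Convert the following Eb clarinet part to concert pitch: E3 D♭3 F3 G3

G3 Fb3 Ab3 Bb3

The Eb clarinet sounds a minor third above written, so transpose each written note up a minor third.
E3 → G3
Db3 → Fb3
F3 → Ab3
G3 → Bb3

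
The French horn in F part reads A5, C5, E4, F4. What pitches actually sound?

D5 F4 A3 Bb3

The French horn in F sounds a perfect fifth below written, so transpose each written note down a perfect fifth.
A5 → D5
C5 → F4
E4 → A3
F4 → Bb3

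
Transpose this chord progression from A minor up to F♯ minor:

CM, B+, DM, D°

AM G#+ BM B°

A minor up to F♯ minor is a major sixth; each chord root moves by that interval while the quality stays the same.
CM: root C up a major sixth → A, giving AM.
B+: root B up a major sixth → G#, giving G#+.
DM: root D up a major sixth → B, giving BM.
D°: root D up a major sixth → B, giving B°.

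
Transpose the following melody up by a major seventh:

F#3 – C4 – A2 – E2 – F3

E#4 B4 G#3 D#3 E4

F#3: a seventh up reaches E, and 11 semitones makes it E#4.
C4 up a major seventh is B4.
A2 up a major seventh is G#3.
A major seventh up from E2 gives D#3.
F3 up a major seventh is E4.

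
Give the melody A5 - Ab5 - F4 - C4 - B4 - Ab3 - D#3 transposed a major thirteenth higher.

F#7 F7 D6 A5 G#6 F5 B#4

A major thirteenth up from A5 gives F#7.
Ab5: a thirteenth up reaches F, and 21 semitones makes it F7.
A major thirteenth up from F4 gives D6.
C4: a thirteenth up reaches A, and 21 semitones makes it A5.
A major thirteenth up from B4 gives G#6.
Ab3 up a major thirteenth is F5.
D#3 up a major thirteenth is B#4.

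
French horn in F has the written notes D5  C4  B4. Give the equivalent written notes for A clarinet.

Bb4 Ab3 G4

First find concert pitch: the French horn in F sounds a perfect fifth below written, so D5 C4 B4 sounds G4 F3 E4.
Then write for A clarinet: it sounds a minor third below written, so the part must be a minor third above concert.
G4 → Bb4
F3 → Ab3
E4 → G4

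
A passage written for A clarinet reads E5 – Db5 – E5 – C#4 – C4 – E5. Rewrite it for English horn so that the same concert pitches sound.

G#5 F5 G#5 E#4 E4 G#5

First find concert pitch: the A clarinet sounds a minor third below written, so E5 Db5 E5 C#4 C4 E5 sounds C#5 Bb4 C#5 A#3 A3 C#5.
Then write for English horn: it sounds a perfect fifth below written, so the part must be a perfect fifth above concert.
C#5 → G#5
Bb4 → F5
C#5 → G#5
A#3 → E#4
A3 → E4
C#5 → G#5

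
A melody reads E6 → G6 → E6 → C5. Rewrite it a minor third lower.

A minor third down from E6 gives C#6.
G6: a third down reaches E, and 3 semitones makes it E6.
A minor third down from E6 gives C#6.
A minor third down from C5 gives A4.

C#6 E6 C#6 A4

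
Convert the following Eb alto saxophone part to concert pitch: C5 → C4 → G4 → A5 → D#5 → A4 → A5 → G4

Eb4 Eb3 Bb3 C5 F#4 C4 C5 Bb3

Written C4 on the Eb alto saxophone sounds as Eb3, a major sixth lower; apply that shift to every note.
C5 to Eb4
C4 to Eb3
G4 to Bb3
A5 to C5
D#5 to F#4
A4 to C4
A5 to C5
G4 to Bb3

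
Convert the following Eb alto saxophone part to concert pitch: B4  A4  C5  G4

D4 C4 Eb4 Bb3

Written C4 on the Eb alto saxophone sounds as Eb3, a major sixth lower; apply that shift to every note.
B4 -> D4
A4 -> C4
C5 -> Eb4
G4 -> Bb3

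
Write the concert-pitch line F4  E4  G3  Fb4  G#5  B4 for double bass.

Written C4 sounds as C3 on the double bass, so concert pitches are written a perfect octave up.
F4 becomes F5
E4 becomes E5
G3 becomes G4
Fb4 becomes Fb5
G#5 becomes G#6
B4 becomes B5

F5 E5 G4 Fb5 G#6 B5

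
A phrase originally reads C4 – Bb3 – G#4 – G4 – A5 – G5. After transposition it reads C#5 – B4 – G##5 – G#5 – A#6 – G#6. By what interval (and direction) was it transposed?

up an augmented octave

From C4 to C#5 is 8 letter names — an octave of some quality.
C4 to C#5 is 13 semitones, which makes it an augmented octave; the second version is higher, so the direction is up.
Checking another pair — G5 → G#6 — gives the same interval.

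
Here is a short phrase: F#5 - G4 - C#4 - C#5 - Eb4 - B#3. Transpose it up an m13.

D7 Eb6 A5 A6 Cb6 G#5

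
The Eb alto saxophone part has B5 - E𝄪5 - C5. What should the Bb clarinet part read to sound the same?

E5 A##4 F4

First find concert pitch: the Eb alto saxophone sounds a major sixth below written, so B5 E𝄪5 C5 sounds D5 G##4 Eb4.
Then write for Bb clarinet: it sounds a major second below written, so the part must be a major second above concert.
D5 → E5
G##4 → A##4
Eb4 → F4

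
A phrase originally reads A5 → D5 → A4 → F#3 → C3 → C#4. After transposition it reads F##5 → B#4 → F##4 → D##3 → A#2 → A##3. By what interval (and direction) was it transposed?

down a diminished third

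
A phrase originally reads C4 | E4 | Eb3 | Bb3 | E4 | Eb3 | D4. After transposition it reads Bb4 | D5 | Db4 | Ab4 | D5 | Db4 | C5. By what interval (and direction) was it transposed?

up a minor seventh

From C4 to Bb4 is 7 letter names — a seventh of some quality.
C4 to Bb4 is 10 semitones, which makes it a minor seventh; the second version is higher, so the direction is up.
Checking another pair — D4 → C5 — gives the same interval.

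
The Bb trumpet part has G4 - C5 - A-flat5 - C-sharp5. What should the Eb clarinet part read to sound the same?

First find concert pitch: the Bb trumpet sounds a major second below written, so G4 C5 A-flat5 C-sharp5 sounds F4 Bb4 Gb5 B4.
Then write for Eb clarinet: it sounds a minor third above written, so the part must be a minor third below concert.
F4 → D4
Bb4 → G4
Gb5 → Eb5
B4 → G#4

D4 G4 Eb5 G#4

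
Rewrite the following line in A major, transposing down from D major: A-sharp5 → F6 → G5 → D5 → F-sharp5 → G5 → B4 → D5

E#5 C6 D5 A4 C#5 D5 F#4 A4

D major to A major down is a perfect fourth, so every note moves down by that interval.
A#5 -> E#5
F6 -> C6
G5 -> D5
D5 -> A4
F#5 -> C#5
G5 -> D5
B4 -> F#4
D5 -> A4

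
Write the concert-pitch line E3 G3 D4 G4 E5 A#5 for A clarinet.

G3 Bb3 F4 Bb4 G5 C#6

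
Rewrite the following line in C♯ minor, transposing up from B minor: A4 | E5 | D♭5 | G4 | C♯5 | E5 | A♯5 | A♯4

B4 F#5 Eb5 A4 D#5 F#5 B#5 B#4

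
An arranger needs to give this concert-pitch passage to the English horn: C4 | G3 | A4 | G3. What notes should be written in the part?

Written C4 sounds as F3 on the English horn, so concert pitches are written a perfect fifth up.
C4 -> G4
G3 -> D4
A4 -> E5
G3 -> D4

G4 D4 E5 D4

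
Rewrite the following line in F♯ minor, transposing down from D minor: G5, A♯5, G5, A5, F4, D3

B4 C##5 B4 C#5 A3 F#2

D minor to F♯ minor down is a minor sixth, so every note moves down by that interval.
G5 -> B4
A#5 -> C##5
G5 -> B4
A5 -> C#5
F4 -> A3
D3 -> F#2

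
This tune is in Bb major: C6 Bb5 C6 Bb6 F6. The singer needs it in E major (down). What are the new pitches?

F#5 E5 F#5 E6 B5

From Bb down to E is a diminished fifth; apply that to each pitch.
C6 to F#5
Bb5 to E5
C6 to F#5
Bb6 to E6
F6 to B5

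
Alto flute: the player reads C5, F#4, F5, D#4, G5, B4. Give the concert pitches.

The alto flute sounds a perfect fourth below written, so transpose each written note down a perfect fourth.
C5 gives G4
F#4 gives C#4
F5 gives C5
D#4 gives A#3
G5 gives D5
B4 gives F#4

G4 C#4 C5 A#3 D5 F#4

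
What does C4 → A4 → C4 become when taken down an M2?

A major second down from C4 gives Bb3.
A4: a second down reaches G, and 2 semitones makes it G4.
C4: a second down reaches B, and 2 semitones makes it Bb3.

Bb3 G4 Bb3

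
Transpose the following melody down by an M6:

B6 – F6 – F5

D6 Ab5 Ab4

B6 gives D6
F6 gives Ab5
F5 gives Ab4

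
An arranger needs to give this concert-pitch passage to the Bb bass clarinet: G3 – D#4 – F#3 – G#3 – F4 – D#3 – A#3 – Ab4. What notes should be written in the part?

A4 E#5 G#4 A#4 G5 E#4 B#4 Bb5

Written C4 sounds as Bb2 on the Bb bass clarinet, so concert pitches are written a major ninth up.
G3 gives A4
D#4 gives E#5
F#3 gives G#4
G#3 gives A#4
F4 gives G5
D#3 gives E#4
A#3 gives B#4
Ab4 gives Bb5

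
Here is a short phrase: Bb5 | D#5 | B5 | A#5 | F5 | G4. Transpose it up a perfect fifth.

Bb5: a fifth up reaches F, and 7 semitones makes it F6.
A perfect fifth up from D#5 gives A#5.
B5 up a perfect fifth is F#6.
A perfect fifth up from A#5 gives E#6.
A perfect fifth up from F5 gives C6.
G4: a fifth up reaches D, and 7 semitones makes it D5.

F6 A#5 F#6 E#6 C6 D5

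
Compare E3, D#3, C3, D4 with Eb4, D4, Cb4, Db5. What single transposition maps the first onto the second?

Take the first pair: E3 → Eb4. E to E spans 8 letter names, so the interval is some kind of octave.
E3 to Eb4 is 11 semitones, which makes it a diminished octave; the second version is higher, so the direction is up.
Checking another pair — D4 → Db5 — gives the same interval.

up a diminished octave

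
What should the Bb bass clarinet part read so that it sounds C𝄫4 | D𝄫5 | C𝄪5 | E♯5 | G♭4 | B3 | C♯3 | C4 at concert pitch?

Dbb5 Ebb6 D##6 F##6 Ab5 C#5 D#4 D5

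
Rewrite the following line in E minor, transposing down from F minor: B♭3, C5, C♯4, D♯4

F minor to E minor down is a minor second, so every note moves down by that interval.
Bb3 → A3
C5 → B4
C#4 → B#3
D#4 → C##4

A3 B4 B#3 C##4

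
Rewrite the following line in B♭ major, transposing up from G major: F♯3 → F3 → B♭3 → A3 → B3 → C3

From G up to B♭ is a minor third; apply that to each pitch.
F#3 -> A3
F3 -> Ab3
Bb3 -> Db4
A3 -> C4
B3 -> D4
C3 -> Eb3

A3 Ab3 Db4 C4 D4 Eb3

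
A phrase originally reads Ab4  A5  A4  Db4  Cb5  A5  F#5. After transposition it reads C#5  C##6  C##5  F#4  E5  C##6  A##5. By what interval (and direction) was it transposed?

up an augmented third

From Ab4 to C#5 is 3 letter names — a third of some quality.
Ab4 to C#5 is 5 semitones, which makes it an augmented third; the second version is higher, so the direction is up.
Checking another pair — F#5 → A##5 — gives the same interval.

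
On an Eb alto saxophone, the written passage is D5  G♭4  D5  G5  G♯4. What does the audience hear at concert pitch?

F4 Bbb3 F4 Bb4 B3

Written C4 on the Eb alto saxophone sounds as Eb3, a major sixth lower; apply that shift to every note.
D5 -> F4
Gb4 -> Bbb3
D5 -> F4
G5 -> Bb4
G#4 -> B3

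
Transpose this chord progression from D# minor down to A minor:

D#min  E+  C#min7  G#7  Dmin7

Amin Bb+ Gmin7 D7 Abmin7

D# minor down to A minor is an augmented fourth; each chord root moves by that interval while the quality stays the same.
D#min: root D# down an augmented fourth → A, giving Amin.
E+: root E down an augmented fourth → Bb, giving Bb+.
C#min7: root C# down an augmented fourth → G, giving Gmin7.
G#7: root G# down an augmented fourth → D, giving D7.
Dmin7: root D down an augmented fourth → Ab, giving Abmin7.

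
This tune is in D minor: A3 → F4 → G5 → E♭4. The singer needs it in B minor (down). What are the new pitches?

D minor to B minor down is a minor third, so every note moves down by that interval.
A3 gives F#3
F4 gives D4
G5 gives E5
Eb4 gives C4

F#3 D4 E5 C4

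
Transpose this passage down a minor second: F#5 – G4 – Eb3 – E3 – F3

E#5 F#4 D3 D#3 E3

A minor second down from F#5 gives E#5.
G4 down a minor second is F#4.
A minor second down from Eb3 gives D3.
E3 down a minor second is D#3.
F3: a second down reaches E, and 1 semitone makes it E3.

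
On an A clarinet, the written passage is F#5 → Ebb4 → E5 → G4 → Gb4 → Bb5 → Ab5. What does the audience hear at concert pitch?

D#5 Cb4 C#5 E4 Eb4 G5 F5

The A clarinet sounds a minor third below written, so transpose each written note down a minor third.
F#5 -> D#5
Ebb4 -> Cb4
E5 -> C#5
G4 -> E4
Gb4 -> Eb4
Bb5 -> G5
Ab5 -> F5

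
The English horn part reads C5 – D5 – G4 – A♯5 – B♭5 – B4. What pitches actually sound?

F4 G4 C4 D#5 Eb5 E4

The English horn sounds a perfect fifth below written, so transpose each written note down a perfect fifth.
C5 becomes F4
D5 becomes G4
G4 becomes C4
A#5 becomes D#5
Bb5 becomes Eb5
B4 becomes E4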